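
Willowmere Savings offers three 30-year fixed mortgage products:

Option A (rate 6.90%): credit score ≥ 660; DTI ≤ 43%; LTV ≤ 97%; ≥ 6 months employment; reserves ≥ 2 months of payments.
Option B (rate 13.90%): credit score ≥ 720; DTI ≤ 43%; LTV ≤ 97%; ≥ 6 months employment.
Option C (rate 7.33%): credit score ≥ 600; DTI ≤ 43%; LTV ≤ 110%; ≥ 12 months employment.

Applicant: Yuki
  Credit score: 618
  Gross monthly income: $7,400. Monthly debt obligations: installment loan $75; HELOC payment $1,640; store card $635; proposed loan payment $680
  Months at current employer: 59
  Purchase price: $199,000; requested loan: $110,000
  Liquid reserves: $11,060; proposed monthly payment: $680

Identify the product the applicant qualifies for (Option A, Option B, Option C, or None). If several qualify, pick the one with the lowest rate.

Option C

Total debts = (75 + 1,640 + 635 + 680) = 3,030; DTI = 3,030/7,400 = 40.9%.
LTV = 110,000/199,000 = 55.3%.
Reserves = 11,060/680 = 16.3 months.
Option A: score 618 < 660; DTI 40.9% ≤ 43%; LTV 55.3% ≤ 97%; employment 59 ≥ 6 mo; reserves 16.3 ≥ 2 mo → does not qualify.
Option B: score 618 < 720; DTI 40.9% ≤ 43%; LTV 55.3% ≤ 97%; employment 59 ≥ 6 mo → does not qualify.
Option C: score 618 ≥ 600; DTI 40.9% ≤ 43%; LTV 55.3% ≤ 110%; employment 59 ≥ 12 mo → qualifies.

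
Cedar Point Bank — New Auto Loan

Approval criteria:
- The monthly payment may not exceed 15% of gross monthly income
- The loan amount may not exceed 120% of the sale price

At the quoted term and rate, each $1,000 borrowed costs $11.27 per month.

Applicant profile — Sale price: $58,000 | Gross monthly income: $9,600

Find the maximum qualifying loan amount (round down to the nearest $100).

Payment cap: 15% × $9,600 = $1,440/month.
At $11.27 per $1,000, that supports 1,440/11.27 × 1,000 ≈ $127,772 → $127,700.
LTV cap: 120% × $58,000 = $69,600 → $69,600.
Binding constraint: loan-to-value.

$69,600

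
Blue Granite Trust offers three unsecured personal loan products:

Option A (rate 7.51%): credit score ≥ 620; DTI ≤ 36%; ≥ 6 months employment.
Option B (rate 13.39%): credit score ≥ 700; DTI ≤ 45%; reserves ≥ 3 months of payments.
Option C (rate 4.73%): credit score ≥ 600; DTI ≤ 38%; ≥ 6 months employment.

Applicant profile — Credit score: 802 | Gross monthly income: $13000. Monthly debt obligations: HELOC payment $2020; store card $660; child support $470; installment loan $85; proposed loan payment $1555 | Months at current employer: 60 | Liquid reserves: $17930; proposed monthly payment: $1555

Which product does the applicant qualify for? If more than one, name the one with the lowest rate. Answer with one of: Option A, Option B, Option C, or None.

Option C

Total debts = (2,020 + 660 + 470 + 85 + 1,555) = 4,790; DTI = 4,790/13,000 = 36.8%.
Reserves = 17,930/1,555 = 11.5 months.
Option A: score 802 ≥ 620; DTI 36.8% > 36%; employment 60 ≥ 6 mo → does not qualify.
Option B: score 802 ≥ 700; DTI 36.8% ≤ 45%; reserves 11.5 ≥ 3 mo → qualifies.
Option C: score 802 ≥ 600; DTI 36.8% ≤ 38%; employment 60 ≥ 6 mo → qualifies.
Qualifying: Option B, Option C. Lowest rate is 4.73% → Option C.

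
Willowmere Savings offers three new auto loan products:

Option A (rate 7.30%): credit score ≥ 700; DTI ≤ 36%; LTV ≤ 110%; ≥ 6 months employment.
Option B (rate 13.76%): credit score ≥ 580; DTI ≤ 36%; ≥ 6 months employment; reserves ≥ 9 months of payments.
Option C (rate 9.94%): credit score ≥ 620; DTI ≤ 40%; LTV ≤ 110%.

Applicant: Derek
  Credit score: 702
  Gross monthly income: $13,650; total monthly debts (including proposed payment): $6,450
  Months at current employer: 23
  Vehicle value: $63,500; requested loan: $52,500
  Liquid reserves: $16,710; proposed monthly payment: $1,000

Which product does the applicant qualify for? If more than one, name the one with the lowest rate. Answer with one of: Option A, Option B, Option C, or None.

None

DTI = 6,450/13,650 = 47.3%.
LTV = 52,500/63,500 = 82.7%.
Reserves = 16,710/1,000 = 16.7 months.
Option A: score 702 ≥ 700; DTI 47.3% > 36%; LTV 82.7% ≤ 110%; employment 23 ≥ 6 mo → does not qualify.
Option B: score 702 ≥ 580; DTI 47.3% > 36%; employment 23 ≥ 6 mo; reserves 16.7 ≥ 9 mo → does not qualify.
Option C: score 702 ≥ 620; DTI 47.3% > 40%; LTV 82.7% ≤ 110% → does not qualify.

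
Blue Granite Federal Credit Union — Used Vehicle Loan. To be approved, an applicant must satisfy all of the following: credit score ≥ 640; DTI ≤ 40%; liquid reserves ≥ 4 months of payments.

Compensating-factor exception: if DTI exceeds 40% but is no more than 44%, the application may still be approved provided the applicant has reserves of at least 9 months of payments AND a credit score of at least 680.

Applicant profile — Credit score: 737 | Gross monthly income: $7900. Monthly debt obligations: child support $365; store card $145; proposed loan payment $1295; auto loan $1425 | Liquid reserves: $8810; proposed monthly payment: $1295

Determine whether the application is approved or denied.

Credit score 737 ≥ 640 (meets base)
Total debts = (365 + 145 + 1,295 + 1,425) = 3,230. DTI: 3,230 ÷ 7,900 = 40.9%, over the 40% base limit.
Liquid reserves cover 8,810/1,295 = 6.8 months — ≥ 4 required
40.9% falls in the override range (40%–44%), so the compensating-factor test applies.
Override check — reserves: 6.8 mo (short of 9); score: 737 (ok).
Compensating-factor requirement not fully met.

Denied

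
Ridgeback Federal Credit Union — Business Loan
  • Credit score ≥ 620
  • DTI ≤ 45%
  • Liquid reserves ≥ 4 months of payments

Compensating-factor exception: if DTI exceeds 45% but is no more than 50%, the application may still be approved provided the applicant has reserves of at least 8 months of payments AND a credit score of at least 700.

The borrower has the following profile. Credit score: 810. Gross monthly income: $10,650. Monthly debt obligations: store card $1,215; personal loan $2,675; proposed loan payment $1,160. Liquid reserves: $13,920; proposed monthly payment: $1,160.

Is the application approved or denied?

Credit score 810 ≥ 620 (meets base)
Total debts = (1,215 + 2,675 + 1,160) = 5,050. DTI: 5,050 ÷ 10,650 = 47.4%, over the 45% base limit.
Reserves = 13,920/1,160 = 12.0 months ≥ 4
DTI 47.4% is within the 45%–50% exception band; checking compensating factors.
Reserves 12.0 ≥ 8 months; credit score 810 ≥ 700.
Both override conditions satisfied; DTI exception granted.

Approved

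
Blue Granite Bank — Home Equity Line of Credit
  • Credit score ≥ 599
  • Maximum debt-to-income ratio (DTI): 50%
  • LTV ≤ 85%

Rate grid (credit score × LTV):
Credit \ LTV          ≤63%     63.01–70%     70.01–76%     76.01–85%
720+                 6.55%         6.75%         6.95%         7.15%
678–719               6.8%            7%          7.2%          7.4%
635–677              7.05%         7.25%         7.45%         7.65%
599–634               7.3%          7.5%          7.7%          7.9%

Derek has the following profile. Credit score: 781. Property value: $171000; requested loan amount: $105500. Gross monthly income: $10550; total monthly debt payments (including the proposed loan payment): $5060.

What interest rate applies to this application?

6.55%

Credit score 781 ≥ 599; DTI: 5,060 ÷ 10,550 = 48%, within the 50% cap
LTV = 105,500/171,000 = 61.7% ≤ 85%
Row: 781 falls in 720+. Column: 61.7% falls in ≤63%. Rate = 6.55%.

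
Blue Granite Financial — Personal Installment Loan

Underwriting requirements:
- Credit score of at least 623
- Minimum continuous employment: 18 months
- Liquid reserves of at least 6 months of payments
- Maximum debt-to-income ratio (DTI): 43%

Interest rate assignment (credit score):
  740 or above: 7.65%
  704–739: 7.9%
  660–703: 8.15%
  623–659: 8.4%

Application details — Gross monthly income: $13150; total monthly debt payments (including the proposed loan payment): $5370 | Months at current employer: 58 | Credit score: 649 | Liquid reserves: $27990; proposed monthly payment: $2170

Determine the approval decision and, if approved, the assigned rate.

Approved at 8.4%

Credit score 649 ≥ 623 (meets minimum)
DTI = 5,370/13,150 = 40.8% ≤ 43%
Employment 58 ≥ 18 months
Reserves = 27,990/2,170 = 12.9 months ≥ 6
All requirements met. Score 649 falls in the 623–659 tier → 8.4%.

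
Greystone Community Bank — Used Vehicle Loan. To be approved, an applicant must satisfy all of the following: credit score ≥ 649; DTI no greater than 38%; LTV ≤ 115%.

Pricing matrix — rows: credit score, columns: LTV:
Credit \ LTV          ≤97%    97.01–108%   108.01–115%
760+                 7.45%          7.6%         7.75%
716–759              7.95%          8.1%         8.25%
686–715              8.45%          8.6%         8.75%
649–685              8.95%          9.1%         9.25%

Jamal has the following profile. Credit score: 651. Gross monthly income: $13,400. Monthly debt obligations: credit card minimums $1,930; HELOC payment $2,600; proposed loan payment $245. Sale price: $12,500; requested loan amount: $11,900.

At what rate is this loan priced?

8.95%

Credit score 651 ≥ 649; Total monthly debts = (1,930 + 2,600 + 245) = 4,775. Debt-to-income = 4,775/13,400 = 35.6% — meets 38% limit
LTV: 11,900 ÷ 12,500 = 95.2%, within 115% cap
Score 651 is in the 649–685 band; LTV 95.2% is in the ≤97% band → 8.95%.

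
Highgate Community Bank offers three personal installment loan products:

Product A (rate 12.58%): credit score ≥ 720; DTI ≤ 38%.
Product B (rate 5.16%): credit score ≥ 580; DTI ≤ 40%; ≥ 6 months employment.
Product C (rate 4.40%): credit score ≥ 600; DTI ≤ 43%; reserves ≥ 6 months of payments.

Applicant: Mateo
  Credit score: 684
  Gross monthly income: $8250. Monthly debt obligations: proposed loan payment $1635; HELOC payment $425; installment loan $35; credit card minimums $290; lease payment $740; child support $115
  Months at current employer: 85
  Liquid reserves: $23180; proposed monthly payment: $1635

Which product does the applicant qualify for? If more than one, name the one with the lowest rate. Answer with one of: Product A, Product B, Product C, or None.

Product C

Total debts = (1,635 + 425 + 35 + 290 + 740 + 115) = 3,240; DTI = 3,240/8,250 = 39.3%.
Reserves = 23,180/1,635 = 14.2 months.
Product A: score 684 < 720; DTI 39.3% > 38% → does not qualify.
Product B: score 684 ≥ 580; DTI 39.3% ≤ 40%; employment 85 ≥ 6 mo → qualifies.
Product C: score 684 ≥ 600; DTI 39.3% ≤ 43%; reserves 14.2 ≥ 6 mo → qualifies.
Qualifying: Product B, Product C. Lowest rate is 4.40% → Product C.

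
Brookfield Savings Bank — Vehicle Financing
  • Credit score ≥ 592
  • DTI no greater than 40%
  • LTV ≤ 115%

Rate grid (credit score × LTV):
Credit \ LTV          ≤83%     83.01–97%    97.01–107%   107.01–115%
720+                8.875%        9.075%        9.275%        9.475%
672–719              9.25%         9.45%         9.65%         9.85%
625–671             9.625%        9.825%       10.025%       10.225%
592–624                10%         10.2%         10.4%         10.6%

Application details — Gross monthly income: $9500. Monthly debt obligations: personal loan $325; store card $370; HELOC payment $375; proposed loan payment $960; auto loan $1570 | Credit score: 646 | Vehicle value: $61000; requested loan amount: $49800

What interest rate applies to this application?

Credit score 646 ≥ 592; Total monthly debts = (325 + 370 + 375 + 960 + 1,570) = 3,600. DTI: 3,600 ÷ 9,500 = 37.9%, within the 40% cap
LTV = 49,800/61,000 = 81.6% ≤ 115%
Row: 646 falls in 625–671. Column: 81.6% falls in ≤83%. Rate = 9.625%.

9.625%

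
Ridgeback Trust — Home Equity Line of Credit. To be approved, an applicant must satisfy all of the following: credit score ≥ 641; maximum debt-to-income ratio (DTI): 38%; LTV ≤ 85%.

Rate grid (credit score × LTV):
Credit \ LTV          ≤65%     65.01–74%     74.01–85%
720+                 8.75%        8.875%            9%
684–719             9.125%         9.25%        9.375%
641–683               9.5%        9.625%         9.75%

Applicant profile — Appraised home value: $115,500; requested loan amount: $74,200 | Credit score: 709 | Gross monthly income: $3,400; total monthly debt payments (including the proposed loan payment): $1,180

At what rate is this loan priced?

9.125%

Credit score 709 ≥ 641; Debt-to-income = 1,180/3,400 = 34.7% — meets 38% limit
LTV = 74,200/115,500 = 64.2% ≤ 85%
Credit 709 → row 684–719; LTV 64.2% → column ≤65%. Grid cell → 9.125%.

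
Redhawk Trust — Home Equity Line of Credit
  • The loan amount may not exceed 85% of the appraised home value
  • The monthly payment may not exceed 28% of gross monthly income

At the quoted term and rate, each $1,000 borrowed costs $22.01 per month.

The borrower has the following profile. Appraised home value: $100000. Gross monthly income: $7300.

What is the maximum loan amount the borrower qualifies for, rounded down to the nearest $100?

$85,000

Payment cap: 28% × $7,300 = $2,044/month.
At $22.01 per $1,000, that supports 2,044/22.01 × 1,000 ≈ $92,866 → $92,800.
LTV cap: 85% × $100,000 = $85,000 → $85,000.
Binding constraint: loan-to-value.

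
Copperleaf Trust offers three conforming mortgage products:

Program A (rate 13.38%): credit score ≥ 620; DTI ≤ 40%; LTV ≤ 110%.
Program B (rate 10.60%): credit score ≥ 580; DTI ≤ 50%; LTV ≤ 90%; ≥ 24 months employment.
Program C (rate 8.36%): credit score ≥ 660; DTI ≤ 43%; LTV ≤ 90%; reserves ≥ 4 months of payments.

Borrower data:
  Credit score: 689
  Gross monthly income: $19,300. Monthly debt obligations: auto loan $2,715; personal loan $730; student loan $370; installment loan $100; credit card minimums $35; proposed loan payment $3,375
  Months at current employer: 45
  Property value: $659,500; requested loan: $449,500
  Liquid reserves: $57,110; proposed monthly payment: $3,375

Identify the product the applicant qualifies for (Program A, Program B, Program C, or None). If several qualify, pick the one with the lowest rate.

Program C

Total debts = (2,715 + 730 + 370 + 100 + 35 + 3,375) = 7,325; DTI = 7,325/19,300 = 38%.
LTV = 449,500/659,500 = 68.2%.
Reserves = 57,110/3,375 = 16.9 months.
Program A: score 689 ≥ 620; DTI 38% ≤ 40%; LTV 68.2% ≤ 110% → qualifies.
Program B: score 689 ≥ 580; DTI 38% ≤ 50%; LTV 68.2% ≤ 90%; employment 45 ≥ 24 mo → qualifies.
Program C: score 689 ≥ 660; DTI 38% ≤ 43%; LTV 68.2% ≤ 90%; reserves 16.9 ≥ 4 mo → qualifies.
Qualifying: Program A, Program B, Program C. Lowest rate is 8.36% → Program C.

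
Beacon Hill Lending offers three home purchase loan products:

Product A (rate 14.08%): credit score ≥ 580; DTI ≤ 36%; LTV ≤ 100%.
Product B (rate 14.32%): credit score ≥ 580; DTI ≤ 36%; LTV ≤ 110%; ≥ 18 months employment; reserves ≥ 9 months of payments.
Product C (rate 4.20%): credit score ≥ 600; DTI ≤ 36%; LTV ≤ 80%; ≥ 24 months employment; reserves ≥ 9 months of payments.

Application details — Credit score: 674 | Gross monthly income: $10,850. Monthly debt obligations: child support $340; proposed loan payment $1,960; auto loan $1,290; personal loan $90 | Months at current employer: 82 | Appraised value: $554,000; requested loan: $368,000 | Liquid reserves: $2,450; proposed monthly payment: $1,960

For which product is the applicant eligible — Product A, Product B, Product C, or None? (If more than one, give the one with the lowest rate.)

Total debts = (340 + 1,960 + 1,290 + 90) = 3,680; DTI = 3,680/10,850 = 33.9%.
LTV = 368,000/554,000 = 66.4%.
Reserves = 2,450/1,960 = 1.2 months.
Product A: score 674 ≥ 580; DTI 33.9% ≤ 36%; LTV 66.4% ≤ 100% → qualifies.
Product B: score 674 ≥ 580; DTI 33.9% ≤ 36%; LTV 66.4% ≤ 110%; employment 82 ≥ 18 mo; reserves 1.2 < 9 mo → does not qualify.
Product C: score 674 ≥ 600; DTI 33.9% ≤ 36%; LTV 66.4% ≤ 80%; employment 82 ≥ 24 mo; reserves 1.2 < 9 mo → does not qualify.

Product A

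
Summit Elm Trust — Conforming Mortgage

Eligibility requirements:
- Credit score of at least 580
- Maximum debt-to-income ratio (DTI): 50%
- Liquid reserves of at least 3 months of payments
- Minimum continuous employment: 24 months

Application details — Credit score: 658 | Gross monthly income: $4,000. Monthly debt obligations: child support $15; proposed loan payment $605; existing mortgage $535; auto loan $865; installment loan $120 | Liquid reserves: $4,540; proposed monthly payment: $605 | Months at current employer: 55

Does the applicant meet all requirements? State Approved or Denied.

Denied

Credit score 658 ≥ 580 (meets)
Total monthly debts = (15 + 605 + 535 + 865 + 120) = 2,140. Debt-to-income = 2,140/4,000 = 53.5% — over 50% limit
Reserves: 4,540 ÷ 605 = 7.5 months (meets 3-month minimum)
Employment 55 ≥ 24 months
Fails on DTI.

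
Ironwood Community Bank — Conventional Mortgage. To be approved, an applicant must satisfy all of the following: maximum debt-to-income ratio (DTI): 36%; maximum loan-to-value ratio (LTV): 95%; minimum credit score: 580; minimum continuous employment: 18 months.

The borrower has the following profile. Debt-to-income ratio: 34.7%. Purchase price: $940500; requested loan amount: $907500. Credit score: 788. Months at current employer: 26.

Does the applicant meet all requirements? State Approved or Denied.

Denied

DTI 34.7% is within the 36% limit
Loan-to-value = 907,500/940,500 = 96.5% — fail (95% max)
Credit score 788 ≥ 580 (meets)
Employment 26 ≥ 18 months
Fails on LTV.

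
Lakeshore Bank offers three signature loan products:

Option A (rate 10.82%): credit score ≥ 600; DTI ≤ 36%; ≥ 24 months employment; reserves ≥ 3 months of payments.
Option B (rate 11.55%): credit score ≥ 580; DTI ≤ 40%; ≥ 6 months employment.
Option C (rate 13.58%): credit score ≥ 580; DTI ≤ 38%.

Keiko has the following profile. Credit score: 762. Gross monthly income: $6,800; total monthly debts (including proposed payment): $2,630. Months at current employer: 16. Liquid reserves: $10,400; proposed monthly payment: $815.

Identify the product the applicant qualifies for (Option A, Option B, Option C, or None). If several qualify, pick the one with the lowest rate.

DTI = 2,630/6,800 = 38.7%.
Reserves = 10,400/815 = 12.8 months.
Option A: score 762 ≥ 600; DTI 38.7% > 36%; employment 16 < 24 mo; reserves 12.8 ≥ 3 mo → does not qualify.
Option B: score 762 ≥ 580; DTI 38.7% ≤ 40%; employment 16 ≥ 6 mo → qualifies.
Option C: score 762 ≥ 580; DTI 38.7% > 38% → does not qualify.

Option B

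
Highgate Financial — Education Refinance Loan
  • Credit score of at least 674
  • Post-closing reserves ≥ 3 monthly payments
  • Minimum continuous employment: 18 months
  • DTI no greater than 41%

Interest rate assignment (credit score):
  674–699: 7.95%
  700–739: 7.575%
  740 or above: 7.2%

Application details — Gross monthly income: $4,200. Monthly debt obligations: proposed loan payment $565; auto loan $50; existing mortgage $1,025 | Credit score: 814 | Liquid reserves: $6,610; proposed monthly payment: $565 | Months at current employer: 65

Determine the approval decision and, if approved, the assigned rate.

Credit score 814 ≥ 674 (meets minimum)
Reserves = 6,610/565 = 11.7 months ≥ 3
Employment 65 ≥ 18 months
Total monthly debts = (565 + 50 + 1,025) = 1,640. DTI: 1,640 ÷ 4,200 = 39%, within the 41% cap
All requirements met. Score 814 falls in the 740 or above tier → 7.2%.

Approved at 7.2%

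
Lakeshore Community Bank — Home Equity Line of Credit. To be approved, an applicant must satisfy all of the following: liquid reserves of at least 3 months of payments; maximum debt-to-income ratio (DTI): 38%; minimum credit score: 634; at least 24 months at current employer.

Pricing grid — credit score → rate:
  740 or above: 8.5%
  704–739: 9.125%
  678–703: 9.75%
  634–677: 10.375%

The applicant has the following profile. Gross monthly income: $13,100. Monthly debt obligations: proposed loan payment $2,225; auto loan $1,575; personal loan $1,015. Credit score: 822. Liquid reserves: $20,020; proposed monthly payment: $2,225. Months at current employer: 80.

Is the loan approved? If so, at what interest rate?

Approved at 8.5%

Credit score 822 ≥ 634 (meets minimum)
Liquid reserves cover 20,020/2,225 = 9.0 months — ≥ 3 required
Employment 80 ≥ 24 months
Total monthly debts = (2,225 + 1,575 + 1,015) = 4,815. DTI: 4,815 ÷ 13,100 = 36.8%, within the 38% cap
All requirements met. Score 822 falls in the 740 or above tier → 8.5%.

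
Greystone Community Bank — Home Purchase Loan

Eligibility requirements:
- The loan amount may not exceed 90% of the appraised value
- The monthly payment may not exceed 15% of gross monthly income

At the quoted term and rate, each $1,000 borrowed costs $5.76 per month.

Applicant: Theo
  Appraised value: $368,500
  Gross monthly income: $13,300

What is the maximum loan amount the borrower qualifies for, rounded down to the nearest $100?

Payment cap: 15% × $13,300 = $1,995/month.
At $5.76 per $1,000, that supports 1,995/5.76 × 1,000 ≈ $346,354 → $346,300.
LTV cap: 90% × $368,500 = $331,650 → $331,600.
Binding constraint: loan-to-value.

$331,600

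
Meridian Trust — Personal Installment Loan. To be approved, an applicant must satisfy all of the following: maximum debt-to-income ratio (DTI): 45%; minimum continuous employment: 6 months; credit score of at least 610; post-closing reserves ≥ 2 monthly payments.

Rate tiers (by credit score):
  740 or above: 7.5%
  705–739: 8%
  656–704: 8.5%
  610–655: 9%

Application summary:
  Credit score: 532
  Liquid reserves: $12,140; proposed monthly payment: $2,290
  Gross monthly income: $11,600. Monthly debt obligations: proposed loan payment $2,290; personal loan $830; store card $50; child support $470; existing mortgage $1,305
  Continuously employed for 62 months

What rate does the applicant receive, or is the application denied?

Credit score 532 < 610 (below minimum)
Total monthly debts = (2,290 + 830 + 50 + 470 + 1,305) = 4,945. Debt-to-income = 4,945/11,600 = 42.6% — meets 45% limit
Reserves = 12,140/2,290 = 5.3 months ≥ 2
Employment 62 ≥ 6 months
Not all requirements met → denied.

Denied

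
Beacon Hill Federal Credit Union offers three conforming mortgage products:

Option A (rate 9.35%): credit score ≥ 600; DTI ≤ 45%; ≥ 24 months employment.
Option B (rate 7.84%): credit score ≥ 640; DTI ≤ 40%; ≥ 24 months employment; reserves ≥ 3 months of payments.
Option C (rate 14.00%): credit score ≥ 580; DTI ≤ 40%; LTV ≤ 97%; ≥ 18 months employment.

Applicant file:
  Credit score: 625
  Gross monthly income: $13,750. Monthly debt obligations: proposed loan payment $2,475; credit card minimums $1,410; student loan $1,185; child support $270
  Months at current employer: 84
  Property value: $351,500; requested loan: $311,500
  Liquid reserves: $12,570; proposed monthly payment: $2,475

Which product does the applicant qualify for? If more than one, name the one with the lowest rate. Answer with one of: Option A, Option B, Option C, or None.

Total debts = (2,475 + 1,410 + 1,185 + 270) = 5,340; DTI = 5,340/13,750 = 38.8%.
LTV = 311,500/351,500 = 88.6%.
Reserves = 12,570/2,475 = 5.1 months.
Option A: score 625 ≥ 600; DTI 38.8% ≤ 45%; employment 84 ≥ 24 mo → qualifies.
Option B: score 625 < 640; DTI 38.8% ≤ 40%; employment 84 ≥ 24 mo; reserves 5.1 ≥ 3 mo → does not qualify.
Option C: score 625 ≥ 580; DTI 38.8% ≤ 40%; LTV 88.6% ≤ 97%; employment 84 ≥ 18 mo → qualifies.
Qualifying: Option A, Option C. Lowest rate is 9.35% → Option A.

Option A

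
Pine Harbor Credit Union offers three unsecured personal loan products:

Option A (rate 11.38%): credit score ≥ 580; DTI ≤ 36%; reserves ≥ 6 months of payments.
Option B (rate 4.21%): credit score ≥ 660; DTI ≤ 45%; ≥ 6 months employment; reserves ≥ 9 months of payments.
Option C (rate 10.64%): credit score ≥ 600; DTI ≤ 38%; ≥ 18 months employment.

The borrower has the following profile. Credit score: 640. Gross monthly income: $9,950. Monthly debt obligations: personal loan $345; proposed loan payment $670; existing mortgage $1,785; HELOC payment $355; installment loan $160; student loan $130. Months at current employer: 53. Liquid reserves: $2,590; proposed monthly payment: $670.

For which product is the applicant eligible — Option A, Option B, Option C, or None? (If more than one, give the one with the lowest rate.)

Total debts = (345 + 670 + 1,785 + 355 + 160 + 130) = 3,445; DTI = 3,445/9,950 = 34.6%.
Reserves = 2,590/670 = 3.9 months.
Option A: score 640 ≥ 580; DTI 34.6% ≤ 36%; reserves 3.9 < 6 mo → does not qualify.
Option B: score 640 < 660; DTI 34.6% ≤ 45%; employment 53 ≥ 6 mo; reserves 3.9 < 9 mo → does not qualify.
Option C: score 640 ≥ 600; DTI 34.6% ≤ 38%; employment 53 ≥ 18 mo → qualifies.

Option C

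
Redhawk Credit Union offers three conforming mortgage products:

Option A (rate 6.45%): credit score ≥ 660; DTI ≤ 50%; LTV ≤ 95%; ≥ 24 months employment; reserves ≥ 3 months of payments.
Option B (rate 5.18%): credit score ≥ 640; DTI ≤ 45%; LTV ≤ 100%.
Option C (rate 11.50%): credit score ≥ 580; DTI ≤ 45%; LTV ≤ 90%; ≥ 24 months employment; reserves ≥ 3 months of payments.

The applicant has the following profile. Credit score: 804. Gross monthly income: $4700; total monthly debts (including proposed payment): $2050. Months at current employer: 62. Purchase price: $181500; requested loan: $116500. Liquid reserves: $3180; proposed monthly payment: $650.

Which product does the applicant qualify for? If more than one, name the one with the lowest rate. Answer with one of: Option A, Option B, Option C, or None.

DTI = 2,050/4,700 = 43.6%.
LTV = 116,500/181,500 = 64.2%.
Reserves = 3,180/650 = 4.9 months.
Option A: score 804 ≥ 660; DTI 43.6% ≤ 50%; LTV 64.2% ≤ 95%; employment 62 ≥ 24 mo; reserves 4.9 ≥ 3 mo → qualifies.
Option B: score 804 ≥ 640; DTI 43.6% ≤ 45%; LTV 64.2% ≤ 100% → qualifies.
Option C: score 804 ≥ 580; DTI 43.6% ≤ 45%; LTV 64.2% ≤ 90%; employment 62 ≥ 24 mo; reserves 4.9 ≥ 3 mo → qualifies.
Qualifying: Option A, Option B, Option C. Lowest rate is 5.18% → Option B.

Option B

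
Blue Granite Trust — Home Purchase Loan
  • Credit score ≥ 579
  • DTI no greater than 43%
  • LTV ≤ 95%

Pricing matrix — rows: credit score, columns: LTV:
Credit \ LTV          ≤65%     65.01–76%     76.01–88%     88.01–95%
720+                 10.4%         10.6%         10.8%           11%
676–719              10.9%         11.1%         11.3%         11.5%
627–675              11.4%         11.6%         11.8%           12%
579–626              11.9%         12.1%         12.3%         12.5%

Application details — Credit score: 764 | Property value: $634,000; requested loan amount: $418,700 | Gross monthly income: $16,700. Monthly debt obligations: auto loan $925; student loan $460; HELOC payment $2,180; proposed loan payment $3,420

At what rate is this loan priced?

10.6%

Credit score 764 ≥ 579; Total monthly debts = (925 + 460 + 2,180 + 3,420) = 6,985. Debt-to-income = 6,985/16,700 = 41.8% — meets 43% limit
LTV = 418,700/634,000 = 66% ≤ 95%
Score 764 is in the 720+ band; LTV 66% is in the 65.01–76% band → 10.6%.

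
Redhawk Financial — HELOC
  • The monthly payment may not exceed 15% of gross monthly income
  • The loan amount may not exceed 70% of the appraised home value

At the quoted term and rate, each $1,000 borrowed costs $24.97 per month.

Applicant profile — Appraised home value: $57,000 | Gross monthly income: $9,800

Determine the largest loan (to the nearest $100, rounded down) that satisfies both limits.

$39,900

Payment cap: 15% × $9,800 = $1,470/month.
At $24.97 per $1,000, that supports 1,470/24.97 × 1,000 ≈ $58,870 → $58,800.
LTV cap: 70% × $57,000 = $39,900 → $39,900.
Binding constraint: loan-to-value.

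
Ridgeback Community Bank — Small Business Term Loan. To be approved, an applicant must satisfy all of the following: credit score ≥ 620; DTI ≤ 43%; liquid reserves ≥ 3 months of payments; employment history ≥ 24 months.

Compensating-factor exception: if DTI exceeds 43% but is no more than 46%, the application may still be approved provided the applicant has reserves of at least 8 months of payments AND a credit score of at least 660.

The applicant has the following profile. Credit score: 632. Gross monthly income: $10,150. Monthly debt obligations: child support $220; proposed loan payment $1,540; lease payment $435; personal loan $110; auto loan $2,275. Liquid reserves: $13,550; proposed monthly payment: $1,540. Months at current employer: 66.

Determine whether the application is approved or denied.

Denied

Credit score 632 ≥ 620 (meets base)
Total debts = (220 + 1,540 + 435 + 110 + 2,275) = 4,580. DTI = 4,580/10,150 = 45.1% > 43% — standard DTI limit exceeded.
Liquid reserves cover 13,550/1,540 = 8.8 months — ≥ 3 required
Employment 66 ≥ 24 months
DTI 45.1% is within the 43%–46% exception band; checking compensating factors.
Reserves 8.8 ≥ 8 months; credit score 632 < 660.
Compensating-factor requirement not fully met.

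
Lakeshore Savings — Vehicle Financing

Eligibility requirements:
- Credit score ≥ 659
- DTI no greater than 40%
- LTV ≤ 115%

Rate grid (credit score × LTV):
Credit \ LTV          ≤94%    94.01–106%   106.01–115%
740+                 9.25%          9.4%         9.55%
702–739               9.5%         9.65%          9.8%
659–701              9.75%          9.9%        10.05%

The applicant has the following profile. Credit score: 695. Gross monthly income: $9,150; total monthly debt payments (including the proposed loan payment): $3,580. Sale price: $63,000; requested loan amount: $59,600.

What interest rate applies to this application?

9.9%

Credit score 695 ≥ 659; DTI = 3,580/9,150 = 39.1% ≤ 40%
LTV = 59,600/63,000 = 94.6% ≤ 115%
Row: 695 falls in 659–701. Column: 94.6% falls in 94.01–106%. Rate = 9.9%.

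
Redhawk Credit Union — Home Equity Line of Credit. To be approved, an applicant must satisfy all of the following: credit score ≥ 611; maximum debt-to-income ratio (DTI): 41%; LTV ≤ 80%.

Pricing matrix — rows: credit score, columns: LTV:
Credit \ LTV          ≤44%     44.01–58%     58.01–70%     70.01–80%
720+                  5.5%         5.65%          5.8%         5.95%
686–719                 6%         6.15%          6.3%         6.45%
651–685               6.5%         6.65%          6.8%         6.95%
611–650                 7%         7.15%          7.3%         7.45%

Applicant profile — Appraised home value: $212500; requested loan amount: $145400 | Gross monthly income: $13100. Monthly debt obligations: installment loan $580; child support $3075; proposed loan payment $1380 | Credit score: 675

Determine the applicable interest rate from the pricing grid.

6.8%

Credit score 675 ≥ 611; Total monthly debts = (580 + 3,075 + 1,380) = 5,035. DTI = 5,035/13,100 = 38.4% ≤ 41%
Loan-to-value = 145,400/212,500 = 68.4% — pass (80% max)
Row: 675 falls in 651–685. Column: 68.4% falls in 58.01–70%. Rate = 6.8%.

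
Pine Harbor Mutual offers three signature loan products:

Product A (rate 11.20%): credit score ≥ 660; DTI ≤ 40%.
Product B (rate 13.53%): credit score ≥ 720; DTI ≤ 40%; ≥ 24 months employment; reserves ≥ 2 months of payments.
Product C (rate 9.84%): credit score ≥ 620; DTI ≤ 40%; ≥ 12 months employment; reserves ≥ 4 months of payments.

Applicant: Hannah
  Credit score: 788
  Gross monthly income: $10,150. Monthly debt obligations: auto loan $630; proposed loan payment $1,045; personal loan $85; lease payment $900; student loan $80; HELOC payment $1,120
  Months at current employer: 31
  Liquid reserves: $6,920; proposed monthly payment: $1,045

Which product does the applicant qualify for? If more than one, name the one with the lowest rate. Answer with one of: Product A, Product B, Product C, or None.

Total debts = (630 + 1,045 + 85 + 900 + 80 + 1,120) = 3,860; DTI = 3,860/10,150 = 38%.
Reserves = 6,920/1,045 = 6.6 months.
Product A: score 788 ≥ 660; DTI 38% ≤ 40% → qualifies.
Product B: score 788 ≥ 720; DTI 38% ≤ 40%; employment 31 ≥ 24 mo; reserves 6.6 ≥ 2 mo → qualifies.
Product C: score 788 ≥ 620; DTI 38% ≤ 40%; employment 31 ≥ 12 mo; reserves 6.6 ≥ 4 mo → qualifies.
Qualifying: Product A, Product B, Product C. Lowest rate is 9.84% → Product C.

Product C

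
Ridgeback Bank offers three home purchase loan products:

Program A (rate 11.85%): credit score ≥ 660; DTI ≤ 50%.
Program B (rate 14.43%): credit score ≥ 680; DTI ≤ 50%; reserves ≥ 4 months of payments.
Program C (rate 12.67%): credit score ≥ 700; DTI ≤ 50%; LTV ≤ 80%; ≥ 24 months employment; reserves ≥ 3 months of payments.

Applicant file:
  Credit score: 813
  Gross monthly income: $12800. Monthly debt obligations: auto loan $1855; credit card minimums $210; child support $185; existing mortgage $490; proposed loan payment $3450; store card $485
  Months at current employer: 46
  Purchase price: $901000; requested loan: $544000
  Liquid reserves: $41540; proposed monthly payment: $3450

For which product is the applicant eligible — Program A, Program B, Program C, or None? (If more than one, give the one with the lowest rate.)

Total debts = (1,855 + 210 + 185 + 490 + 3,450 + 485) = 6,675; DTI = 6,675/12,800 = 52.1%.
LTV = 544,000/901,000 = 60.4%.
Reserves = 41,540/3,450 = 12.0 months.
Program A: score 813 ≥ 660; DTI 52.1% > 50% → does not qualify.
Program B: score 813 ≥ 680; DTI 52.1% > 50%; reserves 12.0 ≥ 4 mo → does not qualify.
Program C: score 813 ≥ 700; DTI 52.1% > 50%; LTV 60.4% ≤ 80%; employment 46 ≥ 24 mo; reserves 12.0 ≥ 3 mo → does not qualify.

None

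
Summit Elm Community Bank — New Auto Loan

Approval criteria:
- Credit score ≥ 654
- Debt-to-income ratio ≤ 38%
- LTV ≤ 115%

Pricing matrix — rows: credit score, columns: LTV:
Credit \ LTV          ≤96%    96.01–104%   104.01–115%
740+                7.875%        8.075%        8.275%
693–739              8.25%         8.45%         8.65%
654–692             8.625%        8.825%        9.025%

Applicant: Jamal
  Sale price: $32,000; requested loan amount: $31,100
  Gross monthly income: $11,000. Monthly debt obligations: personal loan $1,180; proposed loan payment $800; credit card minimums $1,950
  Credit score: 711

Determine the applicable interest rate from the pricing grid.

8.45%

Credit score 711 ≥ 654; Total monthly debts = (1,180 + 800 + 1,950) = 3,930. DTI: 3,930 ÷ 11,000 = 35.7%, within the 38% cap
Loan-to-value = 31,100/32,000 = 97.2% — pass (115% max)
Score 711 is in the 693–739 band; LTV 97.2% is in the 96.01–104% band → 8.45%.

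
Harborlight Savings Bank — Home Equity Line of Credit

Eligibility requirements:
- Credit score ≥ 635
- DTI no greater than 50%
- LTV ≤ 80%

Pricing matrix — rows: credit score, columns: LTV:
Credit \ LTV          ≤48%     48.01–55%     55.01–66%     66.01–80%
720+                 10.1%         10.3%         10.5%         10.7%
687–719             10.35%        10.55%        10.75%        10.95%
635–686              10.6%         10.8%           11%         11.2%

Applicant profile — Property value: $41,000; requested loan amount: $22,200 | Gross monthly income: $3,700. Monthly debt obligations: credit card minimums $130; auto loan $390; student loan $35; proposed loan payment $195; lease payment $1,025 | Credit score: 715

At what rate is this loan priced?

10.55%

Credit score 715 ≥ 635; Total monthly debts = (130 + 390 + 35 + 195 + 1,025) = 1,775. Debt-to-income = 1,775/3,700 = 48% — meets 50% limit
LTV: 22,200 ÷ 41,000 = 54.1%, within 80% cap
Credit 715 → row 687–719; LTV 54.1% → column 48.01–55%. Grid cell → 10.55%.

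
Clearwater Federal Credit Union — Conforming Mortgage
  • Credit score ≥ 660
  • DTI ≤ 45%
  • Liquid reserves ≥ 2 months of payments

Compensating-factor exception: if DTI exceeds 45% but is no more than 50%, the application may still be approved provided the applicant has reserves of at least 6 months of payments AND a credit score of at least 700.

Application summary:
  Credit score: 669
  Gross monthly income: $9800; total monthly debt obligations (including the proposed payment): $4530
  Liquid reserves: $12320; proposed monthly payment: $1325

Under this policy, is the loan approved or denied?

Denied

Credit score 669 ≥ 660 (meets base)
DTI: 4,530 ÷ 9,800 = 46.2%, over the 45% base limit.
Reserves = 12,320/1,325 = 9.3 months ≥ 2
46.2% falls in the override range (45%–50%), so the compensating-factor test applies.
Override check — reserves: 9.3 mo (ok); score: 669 (below 700).
Compensating-factor requirement not fully met.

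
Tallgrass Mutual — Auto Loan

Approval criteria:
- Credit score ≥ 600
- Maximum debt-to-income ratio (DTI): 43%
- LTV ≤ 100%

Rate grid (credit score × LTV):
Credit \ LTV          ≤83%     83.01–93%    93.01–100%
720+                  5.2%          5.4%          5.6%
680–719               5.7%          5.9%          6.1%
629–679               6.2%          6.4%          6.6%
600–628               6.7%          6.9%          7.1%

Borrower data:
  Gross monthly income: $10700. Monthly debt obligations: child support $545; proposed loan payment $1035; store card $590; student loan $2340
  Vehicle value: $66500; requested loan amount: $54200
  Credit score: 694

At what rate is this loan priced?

5.7%

Credit score 694 ≥ 600; Total monthly debts = (545 + 1,035 + 590 + 2,340) = 4,510. DTI = 4,510/10,700 = 42.1% ≤ 43%
LTV = 54,200/66,500 = 81.5% ≤ 100%
Credit 694 → row 680–719; LTV 81.5% → column ≤83%. Grid cell → 5.7%.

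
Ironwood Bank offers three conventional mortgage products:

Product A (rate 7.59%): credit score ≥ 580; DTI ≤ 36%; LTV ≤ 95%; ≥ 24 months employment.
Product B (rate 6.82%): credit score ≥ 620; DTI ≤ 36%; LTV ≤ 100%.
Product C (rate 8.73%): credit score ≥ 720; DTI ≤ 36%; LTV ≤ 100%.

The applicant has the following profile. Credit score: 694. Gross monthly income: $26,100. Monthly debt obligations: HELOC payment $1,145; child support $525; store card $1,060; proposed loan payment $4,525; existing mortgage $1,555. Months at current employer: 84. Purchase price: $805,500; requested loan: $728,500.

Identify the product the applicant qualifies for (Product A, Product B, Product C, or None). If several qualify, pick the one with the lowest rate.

Total debts = (1,145 + 525 + 1,060 + 4,525 + 1,555) = 8,810; DTI = 8,810/26,100 = 33.8%.
LTV = 728,500/805,500 = 90.4%.
Product A: score 694 ≥ 580; DTI 33.8% ≤ 36%; LTV 90.4% ≤ 95%; employment 84 ≥ 24 mo → qualifies.
Product B: score 694 ≥ 620; DTI 33.8% ≤ 36%; LTV 90.4% ≤ 100% → qualifies.
Product C: score 694 < 720; DTI 33.8% ≤ 36%; LTV 90.4% ≤ 100% → does not qualify.
Qualifying: Product A, Product B. Lowest rate is 6.82% → Product B.

Product B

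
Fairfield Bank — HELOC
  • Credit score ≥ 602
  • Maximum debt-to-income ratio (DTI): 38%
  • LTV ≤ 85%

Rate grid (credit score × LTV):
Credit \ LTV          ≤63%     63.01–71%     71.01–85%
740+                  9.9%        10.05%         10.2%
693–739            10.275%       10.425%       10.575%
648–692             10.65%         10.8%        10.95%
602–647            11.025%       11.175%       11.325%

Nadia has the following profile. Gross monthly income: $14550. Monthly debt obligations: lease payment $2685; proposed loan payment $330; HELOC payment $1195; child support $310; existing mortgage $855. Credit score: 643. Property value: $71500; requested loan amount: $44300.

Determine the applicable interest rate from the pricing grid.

11.025%

Credit score 643 ≥ 602; Total monthly debts = (2,685 + 330 + 1,195 + 310 + 855) = 5,375. DTI: 5,375 ÷ 14,550 = 36.9%, within the 38% cap
LTV: 44,300 ÷ 71,500 = 62%, within 85% cap
Row: 643 falls in 602–647. Column: 62% falls in ≤63%. Rate = 11.025%.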